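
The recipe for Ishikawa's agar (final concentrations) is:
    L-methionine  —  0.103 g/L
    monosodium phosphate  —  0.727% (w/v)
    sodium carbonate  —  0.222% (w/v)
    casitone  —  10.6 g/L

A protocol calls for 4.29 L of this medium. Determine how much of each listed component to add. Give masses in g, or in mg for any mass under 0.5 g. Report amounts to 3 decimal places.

L-methionine 441.870 mg; monosodium phosphate 31.188 g; sodium carbonate 9.524 g; casitone 45.474 g

Working volume: 4.29 L.
L-methionine: 0.103 g/L × 4.29 L = 0.44187 g = 441.870 mg
monosodium phosphate: 0.727 g per 100 mL × 4290 mL ÷ 100 = 31.188 g
sodium carbonate: 0.222 g per 100 mL × 4290 mL ÷ 100 = 9.524 g
casitone: 10.6 g/L × 4.29 L = 45.474 g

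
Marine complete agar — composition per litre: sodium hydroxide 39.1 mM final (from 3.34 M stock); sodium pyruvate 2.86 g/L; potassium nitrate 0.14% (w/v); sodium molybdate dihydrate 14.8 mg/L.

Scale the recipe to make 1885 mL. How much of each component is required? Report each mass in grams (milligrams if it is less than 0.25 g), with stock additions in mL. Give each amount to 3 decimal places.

Scale factor relative to 1 L: 1.885.
sodium hydroxide: C1V1 = C2V2 → 39.1 mM × 1885 mL ÷ 3340 mM = 22.067 mL
sodium pyruvate: 2.86 g/L × 1.885 L = 5.391 g
potassium nitrate: 0.14 g per 100 mL × 1885 mL ÷ 100 = 2.639 g
sodium molybdate dihydrate: 14.8 mg/L × 1.885 L = 27.898 mg

sodium hydroxide 22.067 mL; sodium pyruvate 5.391 g; potassium nitrate 2.639 g; sodium molybdate dihydrate 27.898 mg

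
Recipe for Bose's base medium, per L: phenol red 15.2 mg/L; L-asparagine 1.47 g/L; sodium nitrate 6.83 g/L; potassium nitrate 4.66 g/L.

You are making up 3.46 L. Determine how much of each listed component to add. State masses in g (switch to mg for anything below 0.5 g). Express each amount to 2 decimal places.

Scale factor relative to 1 L: 3.46.
phenol red: 15.2 mg/L × 3.46 L = 52.59 mg
L-asparagine: 1.47 g/L × 3.46 L = 5.09 g
sodium nitrate: 6.83 g/L × 3.46 L = 23.63 g
potassium nitrate: 4.66 g/L × 3.46 L = 16.12 g

phenol red 52.59 mg; L-asparagine 5.09 g; sodium nitrate 23.63 g; potassium nitrate 16.12 g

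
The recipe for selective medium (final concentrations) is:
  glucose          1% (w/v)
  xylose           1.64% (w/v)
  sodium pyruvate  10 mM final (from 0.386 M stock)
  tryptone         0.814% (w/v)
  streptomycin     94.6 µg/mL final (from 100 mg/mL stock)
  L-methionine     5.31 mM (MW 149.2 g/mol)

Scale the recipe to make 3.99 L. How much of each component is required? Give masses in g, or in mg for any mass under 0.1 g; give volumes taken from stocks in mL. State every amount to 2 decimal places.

Scale factor relative to 1 L: 3.99.
glucose: 1% w/v = 10 g/L → 10 × 3.99 L = 39.90 g
xylose: 1.64% w/v = 16.4 g/L → 16.4 × 3.99 L = 65.44 g
sodium pyruvate: dilute stock: 10 mM × 3990 mL ÷ 386 mM = 103.37 mL
tryptone: 0.814% w/v = 8.14 g/L → 8.14 × 3.99 L = 32.48 g
streptomycin: C1V1 = C2V2 → 94.6 µg/mL × 3990 mL ÷ 100000 µg/mL = 3.77 mL
L-methionine: 5.31 mmol/L × 149.2 g/mol × 3.99 L ÷ 1000 = 3.16 g

glucose 39.90 g; xylose 65.44 g; sodium pyruvate 103.37 mL; tryptone 32.48 g; streptomycin 3.77 mL; L-methionine 3.16 g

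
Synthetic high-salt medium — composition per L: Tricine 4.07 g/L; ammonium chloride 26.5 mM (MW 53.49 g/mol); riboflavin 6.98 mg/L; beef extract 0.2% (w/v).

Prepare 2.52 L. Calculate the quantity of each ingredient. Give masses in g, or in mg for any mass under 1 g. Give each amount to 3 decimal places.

Tricine 10.256 g; ammonium chloride 3.572 g; riboflavin 17.590 mg; beef extract 5.040 g

Scale factor relative to 1 L: 2.52.
Tricine: 4.07 g/L × 2.52 L = 10.256 g
ammonium chloride: 26.5 mmol/L × 53.49 g/mol × 2.52 L ÷ 1000 = 3.572 g
riboflavin: 6.98 mg/L × 2.52 L = 17.590 mg
beef extract: 0.2% w/v = 2 g/L → 2 × 2.52 L = 5.040 g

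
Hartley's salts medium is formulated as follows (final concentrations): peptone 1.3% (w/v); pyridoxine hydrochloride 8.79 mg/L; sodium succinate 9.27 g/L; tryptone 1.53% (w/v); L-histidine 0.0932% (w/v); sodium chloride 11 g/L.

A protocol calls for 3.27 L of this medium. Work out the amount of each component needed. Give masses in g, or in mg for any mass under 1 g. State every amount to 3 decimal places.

peptone 42.510 g; pyridoxine hydrochloride 28.743 mg; sodium succinate 30.313 g; tryptone 50.031 g; L-histidine 3.048 g; sodium chloride 35.970 g

Working volume: 3.27 L.
peptone: 1.3% w/v = 13 g/L → 13 × 3.27 L = 42.510 g
pyridoxine hydrochloride: 8.79 mg/L × 3.27 L = 28.743 mg
sodium succinate: 9.27 g/L × 3.27 L = 30.313 g
tryptone: 1.53% w/v = 15.3 g/L → 15.3 × 3.27 L = 50.031 g
L-histidine: 0.0932% w/v = 0.932 g/L → 0.932 × 3.27 L = 3.048 g
sodium chloride: 11 g/L × 3.27 L = 35.970 g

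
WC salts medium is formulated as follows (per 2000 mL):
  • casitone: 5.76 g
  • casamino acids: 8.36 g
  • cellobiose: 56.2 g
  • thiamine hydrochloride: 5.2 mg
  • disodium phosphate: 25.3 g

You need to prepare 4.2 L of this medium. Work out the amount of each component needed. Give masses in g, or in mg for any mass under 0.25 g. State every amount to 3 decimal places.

Scale factor = 4200 mL / 2000 mL = 2.1.
casitone: 5.76 g × (4200 mL / 2000 mL) = 12.096 g
casamino acids: 8.36 g × (4200 mL / 2000 mL) = 17.556 g
cellobiose: 56.2 g × (4200 mL / 2000 mL) = 118.020 g
thiamine hydrochloride: 5.2 mg × (4200 mL / 2000 mL) = 10.920 mg
disodium phosphate: 25.3 g × (4200 mL / 2000 mL) = 53.130 g

casitone 12.096 g; casamino acids 17.556 g; cellobiose 118.020 g; thiamine hydrochloride 10.920 mg; disodium phosphate 53.130 g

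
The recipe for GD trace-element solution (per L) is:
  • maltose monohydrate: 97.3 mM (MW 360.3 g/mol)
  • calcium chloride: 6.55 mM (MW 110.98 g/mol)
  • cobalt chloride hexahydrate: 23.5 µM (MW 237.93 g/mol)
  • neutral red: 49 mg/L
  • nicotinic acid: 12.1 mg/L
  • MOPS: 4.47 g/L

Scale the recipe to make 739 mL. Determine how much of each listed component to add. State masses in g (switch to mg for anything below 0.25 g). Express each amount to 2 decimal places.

Working volume: 739 mL = 0.739 L.
maltose monohydrate: 97.3 mmol/L × 360.3 g/mol × 0.739 L ÷ 1000 = 25.91 g
calcium chloride: 6.55 mmol/L × 110.98 g/mol × 0.739 L ÷ 1000 = 0.54 g
cobalt chloride hexahydrate: 23.5 µmol/L × 237.93 g/mol × 0.739 L ÷ 1000 = 4.13 mg
neutral red: 49 mg/L × 0.739 L = 36.21 mg
nicotinic acid: 12.1 mg/L × 0.739 L = 8.94 mg
MOPS: 4.47 g/L × 0.739 L = 3.30 g

maltose monohydrate 25.91 g; calcium chloride 0.54 g; cobalt chloride hexahydrate 4.13 mg; neutral red 36.21 mg; nicotinic acid 8.94 mg; MOPS 3.30 g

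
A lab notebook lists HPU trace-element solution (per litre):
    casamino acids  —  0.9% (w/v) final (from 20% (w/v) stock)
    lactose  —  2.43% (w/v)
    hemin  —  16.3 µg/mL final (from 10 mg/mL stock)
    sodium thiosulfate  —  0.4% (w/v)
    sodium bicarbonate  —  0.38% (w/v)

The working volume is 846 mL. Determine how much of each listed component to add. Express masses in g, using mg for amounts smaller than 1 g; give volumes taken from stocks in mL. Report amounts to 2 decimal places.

casamino acids 38.07 mL; lactose 20.56 g; hemin 1.38 mL; sodium thiosulfate 3.38 g; sodium bicarbonate 3.21 g

Target volume = 846 mL = 0.846 L.
casamino acids: V = C2·V2/C1 = 0.9% ÷ 20% × 846 mL = 38.07 mL
lactose: 2.43% w/v = 24.3 g/L → 24.3 × 0.846 L = 20.56 g
hemin: C1V1 = C2V2 → 16.3 µg/mL × 846 mL ÷ 10000 µg/mL = 1.38 mL
sodium thiosulfate: 0.4% w/v = 4 g/L → 4 × 0.846 L = 3.38 g
sodium bicarbonate: 0.38 g per 100 mL × 846 mL ÷ 100 = 3.21 g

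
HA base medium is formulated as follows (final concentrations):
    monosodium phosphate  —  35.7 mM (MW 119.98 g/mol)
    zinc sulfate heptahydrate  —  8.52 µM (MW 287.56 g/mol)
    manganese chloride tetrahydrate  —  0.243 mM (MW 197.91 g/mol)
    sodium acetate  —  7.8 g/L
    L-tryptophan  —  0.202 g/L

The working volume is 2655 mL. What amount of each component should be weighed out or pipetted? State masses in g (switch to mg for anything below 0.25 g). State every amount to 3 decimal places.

Working volume: 2655 mL = 2.655 L.
monosodium phosphate: 35.7 mmol/L × 119.98 g/mol × 2.655 L ÷ 1000 = 11.372 g
zinc sulfate heptahydrate: 8.52 µmol/L × 287.56 g/mol × 2.655 L ÷ 1000 = 6.505 mg
manganese chloride tetrahydrate: 0.243 mmol/L × 197.91 mg/mmol × 2.655 L = 127.685 mg
sodium acetate: 7.8 g/L × 2.655 L = 20.709 g
L-tryptophan: 0.202 g/L × 2.655 L = 0.536 g

monosodium phosphate 11.372 g; zinc sulfate heptahydrate 6.505 mg; manganese chloride tetrahydrate 127.685 mg; sodium acetate 20.709 g; L-tryptophan 0.536 g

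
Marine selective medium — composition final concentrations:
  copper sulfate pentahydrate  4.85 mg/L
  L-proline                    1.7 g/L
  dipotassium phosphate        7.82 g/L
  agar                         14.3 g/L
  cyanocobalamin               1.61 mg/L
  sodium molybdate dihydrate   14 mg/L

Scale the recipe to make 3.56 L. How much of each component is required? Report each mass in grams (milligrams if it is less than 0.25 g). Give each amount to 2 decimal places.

copper sulfate pentahydrate 17.27 mg; L-proline 6.05 g; dipotassium phosphate 27.84 g; agar 50.91 g; cyanocobalamin 5.73 mg; sodium molybdate dihydrate 49.84 mg

Working volume: 3.56 L.
copper sulfate pentahydrate: 4.85 mg/L × 3.56 L = 17.27 mg
L-proline: 1.7 g/L × 3.56 L = 6.05 g
dipotassium phosphate: 7.82 g/L × 3.56 L = 27.84 g
agar: 14.3 g/L × 3.56 L = 50.91 g
cyanocobalamin: 1.61 mg/L × 3.56 L = 5.73 mg
sodium molybdate dihydrate: 14 mg/L × 3.56 L = 49.84 mg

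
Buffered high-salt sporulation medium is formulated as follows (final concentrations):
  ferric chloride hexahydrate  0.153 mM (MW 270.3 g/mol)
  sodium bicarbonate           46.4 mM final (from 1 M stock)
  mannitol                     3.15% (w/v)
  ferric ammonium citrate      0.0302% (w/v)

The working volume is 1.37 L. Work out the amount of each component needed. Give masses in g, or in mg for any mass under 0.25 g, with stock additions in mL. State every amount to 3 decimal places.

ferric chloride hexahydrate 56.658 mg; sodium bicarbonate 63.568 mL; mannitol 43.155 g; ferric ammonium citrate 0.414 g

Scale factor relative to 1 L: 1.37.
ferric chloride hexahydrate: 0.153 mmol/L × 270.3 mg/mmol × 1.37 L = 56.658 mg
sodium bicarbonate: C1V1 = C2V2 → 46.4 mM × 1370 mL ÷ 1000 mM = 63.568 mL
mannitol: 3.15% w/v = 31.5 g/L → 31.5 × 1.37 L = 43.155 g
ferric ammonium citrate: 0.0302% w/v = 0.302 g/L → 0.302 × 1.37 L = 0.414 g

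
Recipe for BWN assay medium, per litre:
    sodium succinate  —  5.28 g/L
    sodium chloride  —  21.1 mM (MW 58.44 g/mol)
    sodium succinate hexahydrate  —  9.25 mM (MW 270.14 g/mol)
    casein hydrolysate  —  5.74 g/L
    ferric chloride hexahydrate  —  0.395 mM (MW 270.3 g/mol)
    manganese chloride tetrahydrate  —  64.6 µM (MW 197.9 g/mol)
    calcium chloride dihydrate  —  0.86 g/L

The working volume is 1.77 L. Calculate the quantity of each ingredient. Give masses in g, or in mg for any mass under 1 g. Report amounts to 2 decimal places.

Working volume: 1.77 L.
sodium succinate: 5.28 g/L × 1.77 L = 9.35 g
sodium chloride: 21.1 mmol/L × 58.44 g/mol × 1.77 L ÷ 1000 = 2.18 g
sodium succinate hexahydrate: 9.25 mmol/L × 270.14 g/mol × 1.77 L ÷ 1000 = 4.42 g
casein hydrolysate: 5.74 g/L × 1.77 L = 10.16 g
ferric chloride hexahydrate: 0.395 mmol/L × 270.3 mg/mmol × 1.77 L = 188.98 mg
manganese chloride tetrahydrate: 64.6 µmol/L × 197.9 g/mol × 1.77 L ÷ 1000 = 22.63 mg
calcium chloride dihydrate: 0.86 g/L × 1.77 L = 1.52 g

sodium succinate 9.35 g; sodium chloride 2.18 g; sodium succinate hexahydrate 4.42 g; casein hydrolysate 10.16 g; ferric chloride hexahydrate 188.98 mg; manganese chloride tetrahydrate 22.63 mg; calcium chloride dihydrate 1.52 g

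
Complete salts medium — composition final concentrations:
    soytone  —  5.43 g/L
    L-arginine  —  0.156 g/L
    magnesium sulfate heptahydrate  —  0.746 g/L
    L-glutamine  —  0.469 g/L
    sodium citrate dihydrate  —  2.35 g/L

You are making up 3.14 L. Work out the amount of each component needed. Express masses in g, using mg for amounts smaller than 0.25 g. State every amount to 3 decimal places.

soytone 17.050 g; L-arginine 0.490 g; magnesium sulfate heptahydrate 2.342 g; L-glutamine 1.473 g; sodium citrate dihydrate 7.379 g

Scale factor relative to 1 L: 3.14.
soytone: 5.43 g/L × 3.14 L = 17.050 g
L-arginine: 0.156 g/L × 3.14 L = 0.490 g
magnesium sulfate heptahydrate: 0.746 g/L × 3.14 L = 2.342 g
L-glutamine: 0.469 g/L × 3.14 L = 1.473 g
sodium citrate dihydrate: 2.35 g/L × 3.14 L = 7.379 g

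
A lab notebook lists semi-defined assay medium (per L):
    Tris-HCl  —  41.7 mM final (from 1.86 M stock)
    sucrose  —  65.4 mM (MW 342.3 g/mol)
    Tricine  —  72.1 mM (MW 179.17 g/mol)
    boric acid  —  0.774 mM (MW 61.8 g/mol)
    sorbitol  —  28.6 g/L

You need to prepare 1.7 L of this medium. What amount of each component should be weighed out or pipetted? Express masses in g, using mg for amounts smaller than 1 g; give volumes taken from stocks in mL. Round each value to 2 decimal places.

Tris-HCl 38.11 mL; sucrose 38.06 g; Tricine 21.96 g; boric acid 81.32 mg; sorbitol 48.62 g

Working volume: 1.7 L.
Tris-HCl: C1V1 = C2V2 → 41.7 mM × 1700 mL ÷ 1860 mM = 38.11 mL
sucrose: 65.4 mmol/L × 342.3 g/mol × 1.7 L ÷ 1000 = 38.06 g
Tricine: 72.1 mmol/L × 179.17 g/mol × 1.7 L ÷ 1000 = 21.96 g
boric acid: 0.774 mmol/L × 61.8 mg/mmol × 1.7 L = 81.32 mg
sorbitol: 28.6 g/L × 1.7 L = 48.62 g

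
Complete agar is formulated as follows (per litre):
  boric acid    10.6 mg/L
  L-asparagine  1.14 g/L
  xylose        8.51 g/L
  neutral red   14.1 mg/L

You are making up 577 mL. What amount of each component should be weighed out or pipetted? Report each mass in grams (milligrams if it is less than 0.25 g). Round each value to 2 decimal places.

Working volume: 577 mL = 0.577 L.
boric acid: 10.6 mg/L × 0.577 L = 6.12 mg
L-asparagine: 1.14 g/L × 0.577 L = 0.66 g
xylose: 8.51 g/L × 0.577 L = 4.91 g
neutral red: 14.1 mg/L × 0.577 L = 8.14 mg

boric acid 6.12 mg; L-asparagine 0.66 g; xylose 4.91 g; neutral red 8.14 mg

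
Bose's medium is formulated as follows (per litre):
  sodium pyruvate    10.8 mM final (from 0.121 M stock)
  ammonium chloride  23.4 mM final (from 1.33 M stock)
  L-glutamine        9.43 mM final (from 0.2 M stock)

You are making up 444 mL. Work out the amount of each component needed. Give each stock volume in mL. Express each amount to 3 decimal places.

Working volume: 444 mL = 0.444 L.
sodium pyruvate: V = C2·V2/C1 = 10.8 mM × 444 mL ÷ 121 mM = 39.630 mL
ammonium chloride: dilute stock: 23.4 mM × 444 mL ÷ 1330 mM = 7.812 mL
L-glutamine: dilute stock: 9.43 mM × 444 mL ÷ 200 mM = 20.935 mL

sodium pyruvate 39.630 mL; ammonium chloride 7.812 mL; L-glutamine 20.935 mL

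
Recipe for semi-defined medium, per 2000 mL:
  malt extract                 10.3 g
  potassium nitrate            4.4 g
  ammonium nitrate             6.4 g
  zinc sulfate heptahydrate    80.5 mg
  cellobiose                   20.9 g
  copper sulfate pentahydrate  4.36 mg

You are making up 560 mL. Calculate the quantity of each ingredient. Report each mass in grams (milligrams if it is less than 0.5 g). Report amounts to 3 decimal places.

malt extract 2.884 g; potassium nitrate 1.232 g; ammonium nitrate 1.792 g; zinc sulfate heptahydrate 22.540 mg; cellobiose 5.852 g; copper sulfate pentahydrate 1.221 mg

Ratio of target to recipe volume: 560 / 2000 = 0.28.
malt extract: 10.3 g × (560 mL / 2000 mL) = 2.884 g
potassium nitrate: 4.4 g × (560 mL / 2000 mL) = 1.232 g
ammonium nitrate: 6.4 g × (560 mL / 2000 mL) = 1.792 g
zinc sulfate heptahydrate: 80.5 mg × (560 mL / 2000 mL) = 22.540 mg
cellobiose: 20.9 g × (560 mL / 2000 mL) = 5.852 g
copper sulfate pentahydrate: 4.36 mg × (560 mL / 2000 mL) = 1.221 mg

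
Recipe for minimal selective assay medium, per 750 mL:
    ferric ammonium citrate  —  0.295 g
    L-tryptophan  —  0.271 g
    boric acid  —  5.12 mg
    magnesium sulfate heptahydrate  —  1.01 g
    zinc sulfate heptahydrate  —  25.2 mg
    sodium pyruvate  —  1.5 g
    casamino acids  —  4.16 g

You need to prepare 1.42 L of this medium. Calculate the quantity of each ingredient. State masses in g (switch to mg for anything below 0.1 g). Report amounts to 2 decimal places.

ferric ammonium citrate 0.56 g; L-tryptophan 0.51 g; boric acid 9.69 mg; magnesium sulfate heptahydrate 1.91 g; zinc sulfate heptahydrate 47.71 mg; sodium pyruvate 2.84 g; casamino acids 7.88 g

Scale factor = 1420 mL / 750 mL = 1.89333.
ferric ammonium citrate: 0.295 g × (1420 mL / 750 mL) = 0.56 g
L-tryptophan: 0.271 g × (1420 mL / 750 mL) = 0.51 g
boric acid: 5.12 mg × (1420 mL / 750 mL) = 9.69 mg
magnesium sulfate heptahydrate: 1.01 g × (1420 mL / 750 mL) = 1.91 g
zinc sulfate heptahydrate: 25.2 mg × (1420 mL / 750 mL) = 47.71 mg
sodium pyruvate: 1.5 g × (1420 mL / 750 mL) = 2.84 g
casamino acids: 4.16 g × (1420 mL / 750 mL) = 7.88 g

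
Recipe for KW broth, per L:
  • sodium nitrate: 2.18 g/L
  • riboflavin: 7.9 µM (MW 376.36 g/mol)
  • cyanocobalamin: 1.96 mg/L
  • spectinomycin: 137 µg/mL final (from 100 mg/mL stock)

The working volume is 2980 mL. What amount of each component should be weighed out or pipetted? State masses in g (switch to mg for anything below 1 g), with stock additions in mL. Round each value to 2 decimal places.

Target volume = 2980 mL = 2.98 L.
sodium nitrate: 2.18 g/L × 2.98 L = 6.50 g
riboflavin: 7.9 µmol/L × 376.36 g/mol × 2.98 L ÷ 1000 = 8.86 mg
cyanocobalamin: 1.96 mg/L × 2.98 L = 5.84 mg
spectinomycin: dilute stock: 137 µg/mL × 2980 mL ÷ 100000 µg/mL = 4.08 mL

sodium nitrate 6.50 g; riboflavin 8.86 mg; cyanocobalamin 5.84 mg; spectinomycin 4.08 mL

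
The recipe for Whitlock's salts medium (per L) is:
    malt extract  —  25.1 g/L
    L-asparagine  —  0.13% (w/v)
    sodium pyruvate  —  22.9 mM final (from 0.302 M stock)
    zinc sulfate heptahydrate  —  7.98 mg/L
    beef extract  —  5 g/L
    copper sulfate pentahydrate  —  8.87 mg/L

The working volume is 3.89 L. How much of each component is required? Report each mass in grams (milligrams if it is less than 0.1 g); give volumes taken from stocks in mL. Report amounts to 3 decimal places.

malt extract 97.639 g; L-asparagine 5.057 g; sodium pyruvate 294.970 mL; zinc sulfate heptahydrate 31.042 mg; beef extract 19.450 g; copper sulfate pentahydrate 34.504 mg

Working volume: 3.89 L.
malt extract: 25.1 g/L × 3.89 L = 97.639 g
L-asparagine: 0.13% w/v = 1.3 g/L → 1.3 × 3.89 L = 5.057 g
sodium pyruvate: V = C2·V2/C1 = 22.9 mM × 3890 mL ÷ 302 mM = 294.970 mL
zinc sulfate heptahydrate: 7.98 mg/L × 3.89 L = 31.042 mg
beef extract: 5 g/L × 3.89 L = 19.450 g
copper sulfate pentahydrate: 8.87 mg/L × 3.89 L = 34.504 mg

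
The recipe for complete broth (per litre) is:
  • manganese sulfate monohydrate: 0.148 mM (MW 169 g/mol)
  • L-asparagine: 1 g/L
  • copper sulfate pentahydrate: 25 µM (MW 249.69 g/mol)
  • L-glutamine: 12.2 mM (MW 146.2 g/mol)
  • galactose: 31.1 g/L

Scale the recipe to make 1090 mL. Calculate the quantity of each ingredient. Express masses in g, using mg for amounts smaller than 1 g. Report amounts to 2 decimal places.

manganese sulfate monohydrate 27.26 mg; L-asparagine 1.09 g; copper sulfate pentahydrate 6.80 mg; L-glutamine 1.94 g; galactose 33.90 g

Target volume = 1090 mL = 1.09 L.
manganese sulfate monohydrate: 0.148 mmol/L × 169 mg/mmol × 1.09 L = 27.26 mg
L-asparagine: 1 g/L × 1.09 L = 1.09 g
copper sulfate pentahydrate: 25 µmol/L × 249.69 g/mol × 1.09 L ÷ 1000 = 6.80 mg
L-glutamine: 12.2 mmol/L × 146.2 g/mol × 1.09 L ÷ 1000 = 1.94 g
galactose: 31.1 g/L × 1.09 L = 33.90 g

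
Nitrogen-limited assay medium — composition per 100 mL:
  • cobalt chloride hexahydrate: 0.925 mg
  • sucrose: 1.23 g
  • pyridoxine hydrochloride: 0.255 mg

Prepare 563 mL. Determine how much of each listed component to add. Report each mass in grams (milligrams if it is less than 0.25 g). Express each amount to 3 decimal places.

cobalt chloride hexahydrate 5.208 mg; sucrose 6.925 g; pyridoxine hydrochloride 1.436 mg

Scale factor = 563 mL / 100 mL = 5.63.
cobalt chloride hexahydrate: 0.925 mg × (563 mL / 100 mL) = 5.208 mg
sucrose: 1.23 g × (563 mL / 100 mL) = 6.925 g
pyridoxine hydrochloride: 0.255 mg × (563 mL / 100 mL) = 1.436 mg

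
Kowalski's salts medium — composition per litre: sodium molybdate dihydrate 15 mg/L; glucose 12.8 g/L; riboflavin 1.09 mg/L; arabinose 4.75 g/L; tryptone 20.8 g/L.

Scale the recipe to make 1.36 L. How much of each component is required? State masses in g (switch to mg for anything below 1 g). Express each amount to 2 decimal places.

sodium molybdate dihydrate 20.40 mg; glucose 17.41 g; riboflavin 1.48 mg; arabinose 6.46 g; tryptone 28.29 g

Working volume: 1.36 L.
sodium molybdate dihydrate: 15 mg/L × 1.36 L = 20.40 mg
glucose: 12.8 g/L × 1.36 L = 17.41 g
riboflavin: 1.09 mg/L × 1.36 L = 1.48 mg
arabinose: 4.75 g/L × 1.36 L = 6.46 g
tryptone: 20.8 g/L × 1.36 L = 28.29 g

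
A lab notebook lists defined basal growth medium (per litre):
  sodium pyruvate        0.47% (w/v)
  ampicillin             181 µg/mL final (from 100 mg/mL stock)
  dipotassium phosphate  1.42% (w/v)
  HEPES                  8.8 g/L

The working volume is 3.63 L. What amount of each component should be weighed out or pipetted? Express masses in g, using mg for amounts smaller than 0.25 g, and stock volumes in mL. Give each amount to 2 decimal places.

Working volume: 3.63 L.
sodium pyruvate: 0.47 g per 100 mL × 3630 mL ÷ 100 = 17.06 g
ampicillin: dilute stock: 181 µg/mL × 3630 mL ÷ 100000 µg/mL = 6.57 mL
dipotassium phosphate: 1.42% w/v = 14.2 g/L → 14.2 × 3.63 L = 51.55 g
HEPES: 8.8 g/L × 3.63 L = 31.94 g

sodium pyruvate 17.06 g; ampicillin 6.57 mL; dipotassium phosphate 51.55 g; HEPES 31.94 g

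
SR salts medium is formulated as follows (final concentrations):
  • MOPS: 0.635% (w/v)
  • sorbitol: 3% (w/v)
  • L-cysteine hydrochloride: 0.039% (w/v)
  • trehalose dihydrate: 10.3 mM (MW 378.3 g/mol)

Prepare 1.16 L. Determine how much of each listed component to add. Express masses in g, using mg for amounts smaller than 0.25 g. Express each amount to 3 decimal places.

MOPS 7.366 g; sorbitol 34.800 g; L-cysteine hydrochloride 0.452 g; trehalose dihydrate 4.520 g

Scale factor relative to 1 L: 1.16.
MOPS: 0.635% w/v = 6.35 g/L → 6.35 × 1.16 L = 7.366 g
sorbitol: 3 g per 100 mL × 1160 mL ÷ 100 = 34.800 g
L-cysteine hydrochloride: 0.039% w/v = 0.39 g/L → 0.39 × 1.16 L = 0.452 g
trehalose dihydrate: 10.3 mmol/L × 378.3 g/mol × 1.16 L ÷ 1000 = 4.520 g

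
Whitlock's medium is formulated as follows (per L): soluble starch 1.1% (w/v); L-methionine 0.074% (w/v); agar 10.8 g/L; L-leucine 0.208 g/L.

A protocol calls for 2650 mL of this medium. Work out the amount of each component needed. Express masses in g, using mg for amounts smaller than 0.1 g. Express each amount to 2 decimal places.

Working volume: 2650 mL = 2.65 L.
soluble starch: 1.1% w/v = 11 g/L → 11 × 2.65 L = 29.15 g
L-methionine: 0.074% w/v = 0.74 g/L → 0.74 × 2.65 L = 1.96 g
agar: 10.8 g/L × 2.65 L = 28.62 g
L-leucine: 0.208 g/L × 2.65 L = 0.55 g

soluble starch 29.15 g; L-methionine 1.96 g; agar 28.62 g; L-leucine 0.55 g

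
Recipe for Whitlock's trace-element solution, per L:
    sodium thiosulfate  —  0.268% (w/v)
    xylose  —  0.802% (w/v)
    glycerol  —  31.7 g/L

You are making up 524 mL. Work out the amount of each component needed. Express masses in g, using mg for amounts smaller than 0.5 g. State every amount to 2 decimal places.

Working volume: 524 mL = 0.524 L.
sodium thiosulfate: 0.268 g per 100 mL × 524 mL ÷ 100 = 1.40 g
xylose: 0.802 g per 100 mL × 524 mL ÷ 100 = 4.20 g
glycerol: 31.7 g/L × 0.524 L = 16.61 g

sodium thiosulfate 1.40 g; xylose 4.20 g; glycerol 16.61 g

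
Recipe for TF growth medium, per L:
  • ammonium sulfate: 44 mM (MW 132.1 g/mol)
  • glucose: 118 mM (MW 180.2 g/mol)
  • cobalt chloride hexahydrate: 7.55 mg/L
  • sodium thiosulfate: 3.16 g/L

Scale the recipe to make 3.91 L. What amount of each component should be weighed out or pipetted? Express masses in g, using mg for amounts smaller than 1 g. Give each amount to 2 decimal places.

ammonium sulfate 22.73 g; glucose 83.14 g; cobalt chloride hexahydrate 29.52 mg; sodium thiosulfate 12.36 g

Working volume: 3.91 L.
ammonium sulfate: 44 mmol/L × 132.1 g/mol × 3.91 L ÷ 1000 = 22.73 g
glucose: 118 mmol/L × 180.2 g/mol × 3.91 L ÷ 1000 = 83.14 g
cobalt chloride hexahydrate: 7.55 mg/L × 3.91 L = 29.52 mg
sodium thiosulfate: 3.16 g/L × 3.91 L = 12.36 g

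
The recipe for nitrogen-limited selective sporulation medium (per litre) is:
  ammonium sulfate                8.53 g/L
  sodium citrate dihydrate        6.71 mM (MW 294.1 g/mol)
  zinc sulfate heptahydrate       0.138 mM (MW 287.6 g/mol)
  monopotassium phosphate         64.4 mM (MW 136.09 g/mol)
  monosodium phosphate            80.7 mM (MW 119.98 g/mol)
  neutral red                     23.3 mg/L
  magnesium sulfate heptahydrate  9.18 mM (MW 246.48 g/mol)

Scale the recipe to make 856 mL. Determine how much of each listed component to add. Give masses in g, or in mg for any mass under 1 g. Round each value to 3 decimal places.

ammonium sulfate 7.302 g; sodium citrate dihydrate 1.689 g; zinc sulfate heptahydrate 33.974 mg; monopotassium phosphate 7.502 g; monosodium phosphate 8.288 g; neutral red 19.945 mg; magnesium sulfate heptahydrate 1.937 g

Scale factor relative to 1 L: 0.856.
ammonium sulfate: 8.53 g/L × 0.856 L = 7.302 g
sodium citrate dihydrate: 6.71 mmol/L × 294.1 g/mol × 0.856 L ÷ 1000 = 1.689 g
zinc sulfate heptahydrate: 0.138 mmol/L × 287.6 mg/mmol × 0.856 L = 33.974 mg
monopotassium phosphate: 64.4 mmol/L × 136.09 g/mol × 0.856 L ÷ 1000 = 7.502 g
monosodium phosphate: 80.7 mmol/L × 119.98 g/mol × 0.856 L ÷ 1000 = 8.288 g
neutral red: 23.3 mg/L × 0.856 L = 19.945 mg
magnesium sulfate heptahydrate: 9.18 mmol/L × 246.48 g/mol × 0.856 L ÷ 1000 = 1.937 g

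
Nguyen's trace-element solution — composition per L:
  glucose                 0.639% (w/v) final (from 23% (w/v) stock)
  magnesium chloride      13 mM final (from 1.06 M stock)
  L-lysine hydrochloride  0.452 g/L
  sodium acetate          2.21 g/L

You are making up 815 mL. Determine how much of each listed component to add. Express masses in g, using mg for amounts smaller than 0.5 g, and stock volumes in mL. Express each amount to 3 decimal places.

Working volume: 815 mL = 0.815 L.
glucose: V = C2·V2/C1 = 0.639% ÷ 23% × 815 mL = 22.643 mL
magnesium chloride: V = C2·V2/C1 = 13 mM × 815 mL ÷ 1060 mM = 9.995 mL
L-lysine hydrochloride: 0.452 g/L × 0.815 L = 0.36838 g = 368.380 mg
sodium acetate: 2.21 g/L × 0.815 L = 1.801 g

glucose 22.643 mL; magnesium chloride 9.995 mL; L-lysine hydrochloride 368.380 mg; sodium acetate 1.801 g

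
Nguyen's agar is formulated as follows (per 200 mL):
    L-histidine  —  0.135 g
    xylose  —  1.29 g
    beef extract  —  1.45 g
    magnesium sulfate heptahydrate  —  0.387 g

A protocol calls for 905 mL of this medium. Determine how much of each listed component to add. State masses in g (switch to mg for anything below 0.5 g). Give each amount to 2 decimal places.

Ratio of target to recipe volume: 905 / 200 = 4.525.
L-histidine: 0.135 g × (905 mL / 200 mL) = 0.61 g
xylose: 1.29 g × (905 mL / 200 mL) = 5.84 g
beef extract: 1.45 g × (905 mL / 200 mL) = 6.56 g
magnesium sulfate heptahydrate: 0.387 g × (905 mL / 200 mL) = 1.75 g

L-histidine 0.61 g; xylose 5.84 g; beef extract 6.56 g; magnesium sulfate heptahydrate 1.75 g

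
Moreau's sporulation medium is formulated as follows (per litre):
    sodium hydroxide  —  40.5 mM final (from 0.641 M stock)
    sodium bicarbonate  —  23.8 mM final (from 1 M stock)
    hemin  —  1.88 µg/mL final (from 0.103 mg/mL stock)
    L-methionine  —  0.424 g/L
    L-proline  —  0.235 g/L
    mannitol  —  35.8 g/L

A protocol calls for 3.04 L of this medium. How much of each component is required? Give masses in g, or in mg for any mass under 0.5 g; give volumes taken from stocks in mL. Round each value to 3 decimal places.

Scale factor relative to 1 L: 3.04.
sodium hydroxide: dilute stock: 40.5 mM × 3040 mL ÷ 641 mM = 192.075 mL
sodium bicarbonate: dilute stock: 23.8 mM × 3040 mL ÷ 1000 mM = 72.352 mL
hemin: C1V1 = C2V2 → 1.88 µg/mL × 3040 mL ÷ 103 µg/mL = 55.487 mL
L-methionine: 0.424 g/L × 3.04 L = 1.289 g
L-proline: 0.235 g/L × 3.04 L = 0.714 g
mannitol: 35.8 g/L × 3.04 L = 108.832 g

sodium hydroxide 192.075 mL; sodium bicarbonate 72.352 mL; hemin 55.487 mL; L-methionine 1.289 g; L-proline 0.714 g; mannitol 108.832 g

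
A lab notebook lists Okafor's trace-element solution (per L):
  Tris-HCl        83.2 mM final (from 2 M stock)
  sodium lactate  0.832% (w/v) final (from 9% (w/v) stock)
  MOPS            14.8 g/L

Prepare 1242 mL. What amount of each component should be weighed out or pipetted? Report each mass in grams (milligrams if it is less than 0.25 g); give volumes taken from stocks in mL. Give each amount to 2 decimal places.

Tris-HCl 51.67 mL; sodium lactate 114.82 mL; MOPS 18.38 g

Target volume = 1242 mL = 1.242 L.
Tris-HCl: dilute stock: 83.2 mM × 1242 mL ÷ 2000 mM = 51.67 mL
sodium lactate: V = C2·V2/C1 = 0.832% ÷ 9% × 1242 mL = 114.82 mL
MOPS: 14.8 g/L × 1.242 L = 18.38 g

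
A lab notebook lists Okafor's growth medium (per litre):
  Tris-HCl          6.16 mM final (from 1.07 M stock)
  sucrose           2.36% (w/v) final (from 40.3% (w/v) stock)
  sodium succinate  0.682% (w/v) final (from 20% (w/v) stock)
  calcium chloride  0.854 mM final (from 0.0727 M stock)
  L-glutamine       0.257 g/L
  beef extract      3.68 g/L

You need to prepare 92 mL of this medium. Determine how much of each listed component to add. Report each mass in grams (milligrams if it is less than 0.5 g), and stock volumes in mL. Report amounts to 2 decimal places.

Tris-HCl 0.53 mL; sucrose 5.39 mL; sodium succinate 3.14 mL; calcium chloride 1.08 mL; L-glutamine 23.64 mg; beef extract 338.56 mg

Scale factor relative to 1 L: 0.092.
Tris-HCl: V = C2·V2/C1 = 6.16 mM × 92 mL ÷ 1070 mM = 0.53 mL
sucrose: C1V1 = C2V2 → 2.36% ÷ 40.3% × 92 mL = 5.39 mL
sodium succinate: dilute stock: 0.682% ÷ 20% × 92 mL = 3.14 mL
calcium chloride: dilute stock: 0.854 mM × 92 mL ÷ 72.7 mM = 1.08 mL
L-glutamine: 0.257 g/L × 0.092 L = 0.023644 g = 23.64 mg
beef extract: 3.68 g/L × 0.092 L = 0.33856 g = 338.56 mg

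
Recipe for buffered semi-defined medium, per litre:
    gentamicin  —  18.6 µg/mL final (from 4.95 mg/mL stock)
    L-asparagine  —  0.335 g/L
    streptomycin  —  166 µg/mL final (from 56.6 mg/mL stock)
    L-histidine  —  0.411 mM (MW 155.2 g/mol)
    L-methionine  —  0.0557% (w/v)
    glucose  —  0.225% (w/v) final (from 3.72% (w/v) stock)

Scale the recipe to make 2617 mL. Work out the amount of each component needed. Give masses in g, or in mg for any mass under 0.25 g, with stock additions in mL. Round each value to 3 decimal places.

Target volume = 2617 mL = 2.617 L.
gentamicin: dilute stock: 18.6 µg/mL × 2617 mL ÷ 4950 µg/mL = 9.834 mL
L-asparagine: 0.335 g/L × 2.617 L = 0.877 g
streptomycin: dilute stock: 166 µg/mL × 2617 mL ÷ 56600 µg/mL = 7.675 mL
L-histidine: 0.411 mmol/L × 155.2 mg/mmol × 2.617 L = 166.931 mg
L-methionine: 0.0557 g per 100 mL × 2617 mL ÷ 100 = 1.458 g
glucose: V = C2·V2/C1 = 0.225% ÷ 3.72% × 2617 mL = 158.286 mL

gentamicin 9.834 mL; L-asparagine 0.877 g; streptomycin 7.675 mL; L-histidine 166.931 mg; L-methionine 1.458 g; glucose 158.286 mL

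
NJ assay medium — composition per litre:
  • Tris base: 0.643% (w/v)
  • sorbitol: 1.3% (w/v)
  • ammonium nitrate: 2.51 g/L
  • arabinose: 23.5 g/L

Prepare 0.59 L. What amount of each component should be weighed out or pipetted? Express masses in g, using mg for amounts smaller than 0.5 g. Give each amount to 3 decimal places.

Tris base 3.794 g; sorbitol 7.670 g; ammonium nitrate 1.481 g; arabinose 13.865 g

Working volume: 0.59 L.
Tris base: 0.643 g per 100 mL × 590 mL ÷ 100 = 3.794 g
sorbitol: 1.3% w/v = 13 g/L → 13 × 0.59 L = 7.670 g
ammonium nitrate: 2.51 g/L × 0.59 L = 1.481 g
arabinose: 23.5 g/L × 0.59 L = 13.865 g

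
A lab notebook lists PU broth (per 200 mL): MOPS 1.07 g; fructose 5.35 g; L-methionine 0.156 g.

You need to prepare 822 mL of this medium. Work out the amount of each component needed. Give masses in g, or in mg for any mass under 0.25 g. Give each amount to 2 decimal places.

MOPS 4.40 g; fructose 21.99 g; L-methionine 0.64 g

Scale factor = 822 mL / 200 mL = 4.11.
MOPS: 1.07 g × (822 mL / 200 mL) = 4.40 g
fructose: 5.35 g × (822 mL / 200 mL) = 21.99 g
L-methionine: 0.156 g × (822 mL / 200 mL) = 0.64 g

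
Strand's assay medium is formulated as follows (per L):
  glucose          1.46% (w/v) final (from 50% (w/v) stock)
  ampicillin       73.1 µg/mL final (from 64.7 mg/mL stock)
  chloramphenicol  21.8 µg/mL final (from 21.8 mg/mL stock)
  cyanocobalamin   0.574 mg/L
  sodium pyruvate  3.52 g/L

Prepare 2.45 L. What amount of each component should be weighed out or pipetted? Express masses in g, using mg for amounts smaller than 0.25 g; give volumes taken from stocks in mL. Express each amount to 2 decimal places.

Scale factor relative to 1 L: 2.45.
glucose: V = C2·V2/C1 = 1.46% ÷ 50% × 2450 mL = 71.54 mL
ampicillin: C1V1 = C2V2 → 73.1 µg/mL × 2450 mL ÷ 64700 µg/mL = 2.77 mL
chloramphenicol: V = C2·V2/C1 = 21.8 µg/mL × 2450 mL ÷ 21800 µg/mL = 2.45 mL
cyanocobalamin: 0.574 mg/L × 2.45 L = 1.41 mg
sodium pyruvate: 3.52 g/L × 2.45 L = 8.62 g

glucose 71.54 mL; ampicillin 2.77 mL; chloramphenicol 2.45 mL; cyanocobalamin 1.41 mg; sodium pyruvate 8.62 g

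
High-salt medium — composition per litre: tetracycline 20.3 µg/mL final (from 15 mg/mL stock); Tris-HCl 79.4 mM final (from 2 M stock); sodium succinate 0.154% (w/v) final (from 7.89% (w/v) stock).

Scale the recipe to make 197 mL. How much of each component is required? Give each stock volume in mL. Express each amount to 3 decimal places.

Target volume = 197 mL = 0.197 L.
tetracycline: C1V1 = C2V2 → 20.3 µg/mL × 197 mL ÷ 15000 µg/mL = 0.267 mL
Tris-HCl: dilute stock: 79.4 mM × 197 mL ÷ 2000 mM = 7.821 mL
sodium succinate: V = C2·V2/C1 = 0.154% ÷ 7.89% × 197 mL = 3.845 mL

tetracycline 0.267 mL; Tris-HCl 7.821 mL; sodium succinate 3.845 mL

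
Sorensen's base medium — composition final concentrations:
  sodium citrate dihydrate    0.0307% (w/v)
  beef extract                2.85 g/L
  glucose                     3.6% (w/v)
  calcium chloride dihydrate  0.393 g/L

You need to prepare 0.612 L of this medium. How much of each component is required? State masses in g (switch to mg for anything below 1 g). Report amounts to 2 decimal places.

sodium citrate dihydrate 187.88 mg; beef extract 1.74 g; glucose 22.03 g; calcium chloride dihydrate 240.52 mg

Scale factor relative to 1 L: 0.612.
sodium citrate dihydrate: 0.0307% w/v = 0.307 g/L → 0.307 × 0.612 L = 0.187884 g = 187.88 mg
beef extract: 2.85 g/L × 0.612 L = 1.74 g
glucose: 3.6 g per 100 mL × 612 mL ÷ 100 = 22.03 g
calcium chloride dihydrate: 0.393 g/L × 0.612 L = 0.240516 g = 240.52 mg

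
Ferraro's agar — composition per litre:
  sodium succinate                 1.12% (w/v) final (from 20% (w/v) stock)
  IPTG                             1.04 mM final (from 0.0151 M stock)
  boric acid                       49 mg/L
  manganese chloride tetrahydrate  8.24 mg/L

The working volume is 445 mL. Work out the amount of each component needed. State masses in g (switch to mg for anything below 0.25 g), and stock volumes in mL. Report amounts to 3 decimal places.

Scale factor relative to 1 L: 0.445.
sodium succinate: C1V1 = C2V2 → 1.12% ÷ 20% × 445 mL = 24.920 mL
IPTG: V = C2·V2/C1 = 1.04 mM × 445 mL ÷ 15.1 mM = 30.649 mL
boric acid: 49 mg/L × 0.445 L = 21.805 mg
manganese chloride tetrahydrate: 8.24 mg/L × 0.445 L = 3.667 mg

sodium succinate 24.920 mL; IPTG 30.649 mL; boric acid 21.805 mg; manganese chloride tetrahydrate 3.667 mg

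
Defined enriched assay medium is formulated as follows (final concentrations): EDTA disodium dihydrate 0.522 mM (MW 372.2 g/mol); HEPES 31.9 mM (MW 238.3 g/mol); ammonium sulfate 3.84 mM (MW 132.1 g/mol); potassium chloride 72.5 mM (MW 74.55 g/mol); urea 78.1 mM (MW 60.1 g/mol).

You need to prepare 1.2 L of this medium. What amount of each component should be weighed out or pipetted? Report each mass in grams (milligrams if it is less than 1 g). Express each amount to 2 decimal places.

EDTA disodium dihydrate 233.15 mg; HEPES 9.12 g; ammonium sulfate 608.72 mg; potassium chloride 6.49 g; urea 5.63 g

Scale factor relative to 1 L: 1.2.
EDTA disodium dihydrate: 0.522 mmol/L × 372.2 mg/mmol × 1.2 L = 233.15 mg
HEPES: 31.9 mmol/L × 238.3 g/mol × 1.2 L ÷ 1000 = 9.12 g
ammonium sulfate: 3.84 mmol/L × 132.1 mg/mmol × 1.2 L = 608.72 mg
potassium chloride: 72.5 mmol/L × 74.55 g/mol × 1.2 L ÷ 1000 = 6.49 g
urea: 78.1 mmol/L × 60.1 g/mol × 1.2 L ÷ 1000 = 5.63 g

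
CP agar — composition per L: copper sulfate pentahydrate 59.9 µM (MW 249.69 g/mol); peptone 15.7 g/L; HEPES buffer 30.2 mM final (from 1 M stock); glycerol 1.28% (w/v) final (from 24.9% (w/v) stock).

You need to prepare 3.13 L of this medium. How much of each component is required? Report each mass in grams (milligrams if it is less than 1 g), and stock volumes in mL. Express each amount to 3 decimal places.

Scale factor relative to 1 L: 3.13.
copper sulfate pentahydrate: 59.9 µmol/L × 249.69 g/mol × 3.13 L ÷ 1000 = 46.814 mg
peptone: 15.7 g/L × 3.13 L = 49.141 g
HEPES buffer: C1V1 = C2V2 → 30.2 mM × 3130 mL ÷ 1000 mM = 94.526 mL
glycerol: V = C2·V2/C1 = 1.28% ÷ 24.9% × 3130 mL = 160.900 mL

copper sulfate pentahydrate 46.814 mg; peptone 49.141 g; HEPES buffer 94.526 mL; glycerol 160.900 mL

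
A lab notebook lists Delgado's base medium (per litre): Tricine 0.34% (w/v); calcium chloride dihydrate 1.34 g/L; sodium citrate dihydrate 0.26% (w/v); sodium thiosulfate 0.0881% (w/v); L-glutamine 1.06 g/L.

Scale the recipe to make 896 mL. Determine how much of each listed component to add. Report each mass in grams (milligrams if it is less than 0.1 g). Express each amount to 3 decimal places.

Tricine 3.046 g; calcium chloride dihydrate 1.201 g; sodium citrate dihydrate 2.330 g; sodium thiosulfate 0.789 g; L-glutamine 0.950 g

Target volume = 896 mL = 0.896 L.
Tricine: 0.34% w/v = 3.4 g/L → 3.4 × 0.896 L = 3.046 g
calcium chloride dihydrate: 1.34 g/L × 0.896 L = 1.201 g
sodium citrate dihydrate: 0.26 g per 100 mL × 896 mL ÷ 100 = 2.330 g
sodium thiosulfate: 0.0881 g per 100 mL × 896 mL ÷ 100 = 0.789 g
L-glutamine: 1.06 g/L × 0.896 L = 0.950 g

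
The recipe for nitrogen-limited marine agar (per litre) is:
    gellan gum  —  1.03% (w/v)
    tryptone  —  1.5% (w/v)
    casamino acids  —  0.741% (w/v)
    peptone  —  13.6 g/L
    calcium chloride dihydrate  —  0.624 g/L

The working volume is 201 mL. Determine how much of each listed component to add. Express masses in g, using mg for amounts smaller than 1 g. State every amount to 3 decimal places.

Target volume = 201 mL = 0.201 L.
gellan gum: 1.03 g per 100 mL × 201 mL ÷ 100 = 2.070 g
tryptone: 1.5% w/v = 15 g/L → 15 × 0.201 L = 3.015 g
casamino acids: 0.741 g per 100 mL × 201 mL ÷ 100 = 1.489 g
peptone: 13.6 g/L × 0.201 L = 2.734 g
calcium chloride dihydrate: 0.624 g/L × 0.201 L = 0.125424 g = 125.424 mg

gellan gum 2.070 g; tryptone 3.015 g; casamino acids 1.489 g; peptone 2.734 g; calcium chloride dihydrate 125.424 mg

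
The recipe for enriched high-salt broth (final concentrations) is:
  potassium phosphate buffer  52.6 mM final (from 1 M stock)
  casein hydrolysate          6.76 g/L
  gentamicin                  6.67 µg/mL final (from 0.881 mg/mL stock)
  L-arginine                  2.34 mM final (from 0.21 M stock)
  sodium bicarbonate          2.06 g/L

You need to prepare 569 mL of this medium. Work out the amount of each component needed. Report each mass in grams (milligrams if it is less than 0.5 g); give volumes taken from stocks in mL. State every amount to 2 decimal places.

potassium phosphate buffer 29.93 mL; casein hydrolysate 3.85 g; gentamicin 4.31 mL; L-arginine 6.34 mL; sodium bicarbonate 1.17 g

Scale factor relative to 1 L: 0.569.
potassium phosphate buffer: V = C2·V2/C1 = 52.6 mM × 569 mL ÷ 1000 mM = 29.93 mL
casein hydrolysate: 6.76 g/L × 0.569 L = 3.85 g
gentamicin: dilute stock: 6.67 µg/mL × 569 mL ÷ 881 µg/mL = 4.31 mL
L-arginine: V = C2·V2/C1 = 2.34 mM × 569 mL ÷ 210 mM = 6.34 mL
sodium bicarbonate: 2.06 g/L × 0.569 L = 1.17 g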